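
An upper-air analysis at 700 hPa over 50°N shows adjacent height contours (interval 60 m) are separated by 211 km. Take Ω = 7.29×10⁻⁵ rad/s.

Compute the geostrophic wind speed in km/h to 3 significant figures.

89.9 km/h

Coriolis parameter at 50°N:
f = 2Ω sin φ = 2 × 7.29×10⁻⁵ × sin 50° = 1.12×10⁻⁴ s⁻¹
Height gradient: |∂Z/∂n| = 60 m / 211000 m = 2.84×10⁻⁴
On a pressure surface, geostrophic balance gives V_g = (g/f)|∂Z/∂n|:
V_g = 9.81 × 2.84×10⁻⁴ / 1.12×10⁻⁴ = 25.0 m/s
Converting: 25.0 m/s × 3.6 = 89.9 km/h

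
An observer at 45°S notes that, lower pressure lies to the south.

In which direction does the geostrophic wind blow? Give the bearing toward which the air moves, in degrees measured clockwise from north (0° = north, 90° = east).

090°

The pressure-gradient force points toward the south (bearing 180°).
Geostrophic balance: in the Southern Hemisphere the Coriolis force deflects motion to the left, so the geostrophic wind blows 90° to the left of the pressure-gradient force (low pressure on the right).
Rotating 180° by 90° counterclockwise gives 090° — the wind blows toward the east.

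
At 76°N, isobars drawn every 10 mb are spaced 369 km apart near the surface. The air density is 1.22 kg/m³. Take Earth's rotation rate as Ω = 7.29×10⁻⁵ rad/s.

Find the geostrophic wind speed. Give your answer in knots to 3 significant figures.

Coriolis parameter at 76°N:
f = 2Ω sin φ = 2 × 7.29×10⁻⁵ × sin 76° = 1.41×10⁻⁴ s⁻¹
Pressure gradient: |∂P/∂n| = 1000 Pa / 369000 m = 2.71×10⁻³ Pa/m
Geostrophic balance (pressure-gradient force = Coriolis force):
V_g = (1/(fρ)) |∂P/∂n| = 2.71×10⁻³ / (1.41×10⁻⁴ × 1.22) = 15.7 m/s
Converting: 15.7 m/s × 1.944 = 30.5 knots

30.5 knots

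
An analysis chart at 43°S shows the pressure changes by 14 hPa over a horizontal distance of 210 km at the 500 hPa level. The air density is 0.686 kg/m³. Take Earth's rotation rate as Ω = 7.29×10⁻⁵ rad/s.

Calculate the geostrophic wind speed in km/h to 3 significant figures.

352 km/h

Coriolis parameter at 43°S:
f = 2Ω sin φ = 2 × 7.29×10⁻⁵ × sin 43° = 9.94×10⁻⁵ s⁻¹
Pressure gradient: |∂P/∂n| = 1400 Pa / 210000 m = 6.67×10⁻³ Pa/m
Geostrophic balance (pressure-gradient force = Coriolis force):
V_g = (1/(fρ)) |∂P/∂n| = 6.67×10⁻³ / (9.94×10⁻⁵ × 0.686) = 97.7 m/s
Converting: 97.7 m/s × 3.6 = 352 km/h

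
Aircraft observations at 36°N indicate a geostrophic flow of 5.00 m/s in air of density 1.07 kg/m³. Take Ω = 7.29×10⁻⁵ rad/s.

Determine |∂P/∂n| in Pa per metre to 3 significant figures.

Coriolis parameter at 36°N:
f = 2Ω sin φ = 2 × 7.29×10⁻⁵ × sin 36° = 8.57×10⁻⁵ s⁻¹
Geostrophic balance rearranged: |∂P/∂n| = f ρ V_g
|∂P/∂n| = 8.57×10⁻⁵ × 1.07 × 5.00 = 4.58×10⁻⁴ Pa/m

4.58×10⁻⁴ Pa/m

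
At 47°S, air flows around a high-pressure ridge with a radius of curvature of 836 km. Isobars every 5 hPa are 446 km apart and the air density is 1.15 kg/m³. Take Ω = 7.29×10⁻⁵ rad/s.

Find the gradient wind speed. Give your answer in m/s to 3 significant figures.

10.3 m/s

Coriolis parameter at 47°S:
f = 2Ω sin φ = 2 × 7.29×10⁻⁵ × sin 47° = 1.07×10⁻⁴ s⁻¹
Pressure gradient: |∂P/∂n| = 500 Pa / 446000 m = 1.12×10⁻³ Pa/m
Geostrophic speed: V_g = |∂P/∂n|/(fρ) = 1.12×10⁻³/(1.07×10⁻⁴ × 1.15) = 9.14 m/s
Around a high, pressure-gradient force acts outward with centrifugal, so Coriolis balances both:
fV = (1/ρ)|∂P/∂n| + V²/R  →  V² − fR·V + fR·V_g = 0
With fR = 1.07×10⁻⁴ × 836×10³ m = 89.1 m/s:
V = [fR − √((fR)² − 4 fR V_g)]/2 = [89.1 − √(89.1² − 4×89.1×9.14)]/2 = 10.3 m/s
Supergeostrophic (V > V_g = 9.14 m/s), as expected around a high.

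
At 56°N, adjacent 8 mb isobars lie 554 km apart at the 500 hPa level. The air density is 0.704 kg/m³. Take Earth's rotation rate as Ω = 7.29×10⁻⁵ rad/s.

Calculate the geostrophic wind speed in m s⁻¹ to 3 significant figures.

17.0 m s⁻¹

Coriolis parameter at 56°N:
f = 2Ω sin φ = 2 × 7.29×10⁻⁵ × sin 56° = 1.21×10⁻⁴ s⁻¹
Pressure gradient: |∂P/∂n| = 800 Pa / 554000 m = 1.44×10⁻³ Pa/m
Geostrophic balance (pressure-gradient force = Coriolis force):
V_g = (1/(fρ)) |∂P/∂n| = 1.44×10⁻³ / (1.21×10⁻⁴ × 0.704) = 17.0 m/s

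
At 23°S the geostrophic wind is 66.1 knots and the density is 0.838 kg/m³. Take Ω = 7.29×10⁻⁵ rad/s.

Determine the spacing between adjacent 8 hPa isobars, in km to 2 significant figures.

490 km

Coriolis parameter at 23°S:
f = 2Ω sin φ = 2 × 7.29×10⁻⁵ × sin 23° = 5.70×10⁻⁵ s⁻¹
Wind speed in SI: 66.1 knots = 34.0 m/s
Geostrophic balance rearranged: |∂P/∂n| = f ρ V_g
|∂P/∂n| = 5.70×10⁻⁵ × 0.838 × 34.0 = 1.62×10⁻³ Pa/m
Isobar spacing: Δn = ΔP/|∂P/∂n| = 800 Pa / 1.62×10⁻³ Pa/m = 492800 m ≈ 490 km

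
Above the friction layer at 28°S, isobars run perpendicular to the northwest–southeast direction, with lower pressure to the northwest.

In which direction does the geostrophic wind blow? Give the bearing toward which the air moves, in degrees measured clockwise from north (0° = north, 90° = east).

The pressure-gradient force points toward the northwest (bearing 315°).
Geostrophic balance: in the Southern Hemisphere the Coriolis force deflects motion to the left, so the geostrophic wind blows 90° to the left of the pressure-gradient force (low pressure on the right).
Rotating 315° by 90° counterclockwise gives 225° — the wind blows toward the southwest.

225°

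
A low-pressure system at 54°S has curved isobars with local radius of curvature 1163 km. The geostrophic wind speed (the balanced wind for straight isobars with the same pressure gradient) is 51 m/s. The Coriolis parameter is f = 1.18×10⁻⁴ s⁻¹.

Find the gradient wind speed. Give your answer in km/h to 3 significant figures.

142 km/h

Around a low, centrifugal force acts outward with Coriolis, so pressure-gradient force balances both:
(1/ρ)|∂P/∂n| = fV + V²/R  →  V² + fR·V − fR·V_g = 0
With fR = 1.18×10⁻⁴ × 1163×10³ m = 137 m/s:
V = [−fR + √((fR)² + 4 fR V_g)]/2 = [−137 + √(137² + 4×137×51)]/2 = 39.6 m/s
Subgeostrophic (V < V_g = 51 m/s), as expected around a low.
Converting: 39.6 m/s × 3.6 = 142 km/h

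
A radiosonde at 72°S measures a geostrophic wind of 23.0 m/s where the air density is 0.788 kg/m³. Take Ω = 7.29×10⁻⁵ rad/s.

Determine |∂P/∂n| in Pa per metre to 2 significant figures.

2.5×10⁻³ Pa/m

Coriolis parameter at 72°S:
f = 2Ω sin φ = 2 × 7.29×10⁻⁵ × sin 72° = 1.39×10⁻⁴ s⁻¹
Geostrophic balance rearranged: |∂P/∂n| = f ρ V_g
|∂P/∂n| = 1.39×10⁻⁴ × 0.788 × 23.0 = 2.51×10⁻³ Pa/m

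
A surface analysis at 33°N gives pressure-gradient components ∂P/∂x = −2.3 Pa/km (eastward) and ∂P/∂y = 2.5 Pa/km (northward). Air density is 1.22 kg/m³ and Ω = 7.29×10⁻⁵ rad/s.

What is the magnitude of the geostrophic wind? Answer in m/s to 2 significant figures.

Coriolis parameter at 33°N:
f = 2Ω sin φ = 2 × 7.29×10⁻⁵ × sin 33° = 7.94×10⁻⁵ s⁻¹
Component geostrophic relations (x east, y north):
u_g = −(1/(fρ)) ∂P/∂y,  v_g = (1/(fρ)) ∂P/∂x
u_g = −(2.5×10⁻³)/(7.94×10⁻⁵ × 1.22) = −25.8 m/s;  v_g = (−2.3×10⁻³)/(7.94×10⁻⁵ × 1.22) = −23.7 m/s
|V_g| = √(u_g² + v_g²) = 35.1 m/s

35 m/s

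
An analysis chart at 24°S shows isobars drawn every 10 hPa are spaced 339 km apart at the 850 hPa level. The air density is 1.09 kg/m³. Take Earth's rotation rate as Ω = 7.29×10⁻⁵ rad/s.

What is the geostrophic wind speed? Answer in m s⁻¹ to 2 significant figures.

Coriolis parameter at 24°S:
f = 2Ω sin φ = 2 × 7.29×10⁻⁵ × sin 24° = 5.93×10⁻⁵ s⁻¹
Pressure gradient: |∂P/∂n| = 1000 Pa / 339000 m = 2.95×10⁻³ Pa/m
Geostrophic balance (pressure-gradient force = Coriolis force):
V_g = (1/(fρ)) |∂P/∂n| = 2.95×10⁻³ / (5.93×10⁻⁵ × 1.09) = 45.6 m/s

46 m s⁻¹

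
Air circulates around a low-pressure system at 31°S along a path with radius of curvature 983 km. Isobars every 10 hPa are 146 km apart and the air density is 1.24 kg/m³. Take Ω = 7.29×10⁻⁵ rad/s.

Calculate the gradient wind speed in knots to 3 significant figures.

88.5 knots

Coriolis parameter at 31°S:
f = 2Ω sin φ = 2 × 7.29×10⁻⁵ × sin 31° = 7.51×10⁻⁵ s⁻¹
Pressure gradient: |∂P/∂n| = 1000 Pa / 146000 m = 6.85×10⁻³ Pa/m
Geostrophic speed: V_g = |∂P/∂n|/(fρ) = 6.85×10⁻³/(7.51×10⁻⁵ × 1.24) = 73.6 m/s
Around a low, centrifugal force acts outward with Coriolis, so pressure-gradient force balances both:
(1/ρ)|∂P/∂n| = fV + V²/R  →  V² + fR·V − fR·V_g = 0
With fR = 7.51×10⁻⁵ × 983×10³ m = 73.8 m/s:
V = [−fR + √((fR)² + 4 fR V_g)]/2 = [−73.8 + √(73.8² + 4×73.8×73.6)]/2 = 45.5 m/s
Subgeostrophic (V < V_g = 73.6 m/s), as expected around a low.
Converting: 45.5 m/s × 1.944 = 88.5 knots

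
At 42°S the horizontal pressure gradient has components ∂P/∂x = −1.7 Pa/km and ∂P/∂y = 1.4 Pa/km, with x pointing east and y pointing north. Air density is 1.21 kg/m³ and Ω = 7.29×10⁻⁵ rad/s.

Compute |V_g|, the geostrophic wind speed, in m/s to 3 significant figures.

Coriolis parameter at 42°S:
f = 2Ω sin φ = 2 × 7.29×10⁻⁵ × sin 42° = 9.76×10⁻⁵ s⁻¹
In the Southern Hemisphere f is negative: f = −9.76×10⁻⁵ s⁻¹.
Component geostrophic relations (x east, y north):
u_g = −(1/(fρ)) ∂P/∂y,  v_g = (1/(fρ)) ∂P/∂x
u_g = −(1.4×10⁻³)/(−9.76×10⁻⁵ × 1.21) = 11.9 m/s;  v_g = (−1.7×10⁻³)/(−9.76×10⁻⁵ × 1.21) = 14.4 m/s
|V_g| = √(u_g² + v_g²) = 18.7 m/s

18.7 m/s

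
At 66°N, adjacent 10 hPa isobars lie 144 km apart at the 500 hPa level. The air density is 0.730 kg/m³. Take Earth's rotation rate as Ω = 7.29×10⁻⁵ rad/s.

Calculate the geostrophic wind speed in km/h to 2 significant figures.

260 km/h

Coriolis parameter at 66°N:
f = 2Ω sin φ = 2 × 7.29×10⁻⁵ × sin 66° = 1.33×10⁻⁴ s⁻¹
Pressure gradient: |∂P/∂n| = 1000 Pa / 144000 m = 6.94×10⁻³ Pa/m
Geostrophic balance (pressure-gradient force = Coriolis force):
V_g = (1/(fρ)) |∂P/∂n| = 6.94×10⁻³ / (1.33×10⁻⁴ × 0.730) = 71.4 m/s
Converting: 71.4 m/s × 3.6 = 260 km/h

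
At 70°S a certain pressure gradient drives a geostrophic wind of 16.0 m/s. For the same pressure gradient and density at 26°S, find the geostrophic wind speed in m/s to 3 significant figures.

With the same pressure gradient and density, V_g ∝ 1/f ∝ 1/sin φ.
V₂ = V₁ · sin φ₁ / sin φ₂ = 16.0 × sin 70° / sin 26°
V₂ = 16.0 × 0.9397/0.4384 = 34.3 m/s

34.3 m/s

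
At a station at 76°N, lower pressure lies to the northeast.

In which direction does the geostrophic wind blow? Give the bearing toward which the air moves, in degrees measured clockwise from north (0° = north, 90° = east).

135°

The pressure-gradient force points toward the northeast (bearing 045°).
Geostrophic balance: in the Northern Hemisphere the Coriolis force deflects motion to the right, so the geostrophic wind blows 90° to the right of the pressure-gradient force (low pressure on the left).
Rotating 045° by 90° clockwise gives 135° — the wind blows toward the southeast.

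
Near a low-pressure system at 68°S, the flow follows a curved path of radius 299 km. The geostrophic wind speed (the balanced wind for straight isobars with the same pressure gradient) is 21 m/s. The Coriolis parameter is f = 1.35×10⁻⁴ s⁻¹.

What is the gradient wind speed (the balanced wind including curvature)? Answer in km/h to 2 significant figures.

Around a low, centrifugal force acts outward with Coriolis, so pressure-gradient force balances both:
(1/ρ)|∂P/∂n| = fV + V²/R  →  V² + fR·V − fR·V_g = 0
With fR = 1.35×10⁻⁴ × 299×10³ m = 40.4 m/s:
V = [−fR + √((fR)² + 4 fR V_g)]/2 = [−40.4 + √(40.4² + 4×40.4×21)]/2 = 15.2 m/s
Subgeostrophic (V < V_g = 21 m/s), as expected around a low.
Converting: 15.2 m/s × 3.6 = 55 km/h

55 km/h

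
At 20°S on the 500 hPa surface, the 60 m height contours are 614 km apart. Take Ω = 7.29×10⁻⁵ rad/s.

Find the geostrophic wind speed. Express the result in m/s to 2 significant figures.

Coriolis parameter at 20°S:
f = 2Ω sin φ = 2 × 7.29×10⁻⁵ × sin 20° = 4.99×10⁻⁵ s⁻¹
Height gradient: |∂Z/∂n| = 60 m / 614000 m = 9.77×10⁻⁵
On a pressure surface, geostrophic balance gives V_g = (g/f)|∂Z/∂n|:
V_g = 9.81 × 9.77×10⁻⁵ / 4.99×10⁻⁵ = 19.2 m/s

19 m/s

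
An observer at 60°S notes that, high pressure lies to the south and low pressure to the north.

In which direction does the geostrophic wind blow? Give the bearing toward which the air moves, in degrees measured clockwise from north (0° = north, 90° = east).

The pressure-gradient force points toward the north (bearing 000°).
Geostrophic balance: in the Southern Hemisphere the Coriolis force deflects motion to the left, so the geostrophic wind blows 90° to the left of the pressure-gradient force (low pressure on the right).
Rotating 000° by 90° counterclockwise gives 270° — the wind blows toward the west.

270°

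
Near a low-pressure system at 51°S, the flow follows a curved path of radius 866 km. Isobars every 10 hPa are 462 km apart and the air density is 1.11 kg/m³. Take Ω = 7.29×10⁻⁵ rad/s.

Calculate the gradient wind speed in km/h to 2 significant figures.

54 km/h

Coriolis parameter at 51°S:
f = 2Ω sin φ = 2 × 7.29×10⁻⁵ × sin 51° = 1.13×10⁻⁴ s⁻¹
Pressure gradient: |∂P/∂n| = 1000 Pa / 462000 m = 2.16×10⁻³ Pa/m
Geostrophic speed: V_g = |∂P/∂n|/(fρ) = 2.16×10⁻³/(1.13×10⁻⁴ × 1.11) = 17.2 m/s
Around a low, centrifugal force acts outward with Coriolis, so pressure-gradient force balances both:
(1/ρ)|∂P/∂n| = fV + V²/R  →  V² + fR·V − fR·V_g = 0
With fR = 1.13×10⁻⁴ × 866×10³ m = 98.1 m/s:
V = [−fR + √((fR)² + 4 fR V_g)]/2 = [−98.1 + √(98.1² + 4×98.1×17.2)]/2 = 14.9 m/s
Subgeostrophic (V < V_g = 17.2 m/s), as expected around a low.
Converting: 14.9 m/s × 3.6 = 54 km/h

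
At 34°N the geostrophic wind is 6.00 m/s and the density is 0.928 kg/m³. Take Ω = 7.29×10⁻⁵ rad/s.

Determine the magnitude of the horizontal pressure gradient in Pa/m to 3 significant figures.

Coriolis parameter at 34°N:
f = 2Ω sin φ = 2 × 7.29×10⁻⁵ × sin 34° = 8.15×10⁻⁵ s⁻¹
Geostrophic balance rearranged: |∂P/∂n| = f ρ V_g
|∂P/∂n| = 8.15×10⁻⁵ × 0.928 × 6.00 = 4.54×10⁻⁴ Pa/m

4.54×10⁻⁴ Pa/m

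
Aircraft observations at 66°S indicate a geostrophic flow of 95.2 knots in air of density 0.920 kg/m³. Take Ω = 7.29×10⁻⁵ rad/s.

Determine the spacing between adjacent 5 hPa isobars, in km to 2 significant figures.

Coriolis parameter at 66°S:
f = 2Ω sin φ = 2 × 7.29×10⁻⁵ × sin 66° = 1.33×10⁻⁴ s⁻¹
Wind speed in SI: 95.2 knots = 49.0 m/s
Geostrophic balance rearranged: |∂P/∂n| = f ρ V_g
|∂P/∂n| = 1.33×10⁻⁴ × 0.920 × 49.0 = 6.00×10⁻³ Pa/m
Isobar spacing: Δn = ΔP/|∂P/∂n| = 500 Pa / 6.00×10⁻³ Pa/m = 83314 m ≈ 83 km

83 km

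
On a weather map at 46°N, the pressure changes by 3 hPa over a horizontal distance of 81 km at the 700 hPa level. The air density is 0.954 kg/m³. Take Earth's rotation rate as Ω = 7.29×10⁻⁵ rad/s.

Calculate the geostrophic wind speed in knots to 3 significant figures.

72.0 knots

Coriolis parameter at 46°N:
f = 2Ω sin φ = 2 × 7.29×10⁻⁵ × sin 46° = 1.05×10⁻⁴ s⁻¹
Pressure gradient: |∂P/∂n| = 300 Pa / 81000 m = 3.70×10⁻³ Pa/m
Geostrophic balance (pressure-gradient force = Coriolis force):
V_g = (1/(fρ)) |∂P/∂n| = 3.70×10⁻³ / (1.05×10⁻⁴ × 0.954) = 37.0 m/s
Converting: 37.0 m/s × 1.944 = 72.0 knots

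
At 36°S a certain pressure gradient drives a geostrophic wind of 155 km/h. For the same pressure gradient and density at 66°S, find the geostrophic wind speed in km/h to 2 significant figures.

100 km/h

With the same pressure gradient and density, V_g ∝ 1/f ∝ 1/sin φ.
V₂ = V₁ · sin φ₁ / sin φ₂ = 155 × sin 36° / sin 66°
V₂ = 155 × 0.5878/0.9135 = 100 km/h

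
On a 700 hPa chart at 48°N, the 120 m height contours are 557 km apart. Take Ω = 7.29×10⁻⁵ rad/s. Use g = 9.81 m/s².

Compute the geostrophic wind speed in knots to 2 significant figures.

38 knots

Coriolis parameter at 48°N:
f = 2Ω sin φ = 2 × 7.29×10⁻⁵ × sin 48° = 1.08×10⁻⁴ s⁻¹
Height gradient: |∂Z/∂n| = 120 m / 557000 m = 2.15×10⁻⁴
On a pressure surface, geostrophic balance gives V_g = (g/f)|∂Z/∂n|:
V_g = 9.81 × 2.15×10⁻⁴ / 1.08×10⁻⁴ = 19.5 m/s
Converting: 19.5 m/s × 1.944 = 38 knots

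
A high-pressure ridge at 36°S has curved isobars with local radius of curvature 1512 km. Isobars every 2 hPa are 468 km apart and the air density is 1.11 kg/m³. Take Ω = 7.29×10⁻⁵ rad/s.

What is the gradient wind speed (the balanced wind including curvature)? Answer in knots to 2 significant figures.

9.1 knots

Coriolis parameter at 36°S:
f = 2Ω sin φ = 2 × 7.29×10⁻⁵ × sin 36° = 8.57×10⁻⁵ s⁻¹
Pressure gradient: |∂P/∂n| = 200 Pa / 468000 m = 4.27×10⁻⁴ Pa/m
Geostrophic speed: V_g = |∂P/∂n|/(fρ) = 4.27×10⁻⁴/(8.57×10⁻⁵ × 1.11) = 4.49 m/s
Around a high, pressure-gradient force acts outward with centrifugal, so Coriolis balances both:
fV = (1/ρ)|∂P/∂n| + V²/R  →  V² − fR·V + fR·V_g = 0
With fR = 8.57×10⁻⁵ × 1512×10³ m = 130 m/s:
V = [fR − √((fR)² − 4 fR V_g)]/2 = [130 − √(130² − 4×130×4.49)]/2 = 4.66 m/s
Supergeostrophic (V > V_g = 4.49 m/s), as expected around a high.
Converting: 4.66 m/s × 1.944 = 9.1 knots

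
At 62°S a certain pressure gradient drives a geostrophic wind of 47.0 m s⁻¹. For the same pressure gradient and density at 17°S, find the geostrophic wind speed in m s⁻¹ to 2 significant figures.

With the same pressure gradient and density, V_g ∝ 1/f ∝ 1/sin φ.
V₂ = V₁ · sin φ₁ / sin φ₂ = 47.0 × sin 62° / sin 17°
V₂ = 47.0 × 0.8829/0.2924 = 140 m s⁻¹

140 m s⁻¹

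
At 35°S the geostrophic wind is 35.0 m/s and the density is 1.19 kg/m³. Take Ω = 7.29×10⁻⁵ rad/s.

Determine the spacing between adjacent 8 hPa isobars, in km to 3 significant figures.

Coriolis parameter at 35°S:
f = 2Ω sin φ = 2 × 7.29×10⁻⁵ × sin 35° = 8.36×10⁻⁵ s⁻¹
Geostrophic balance rearranged: |∂P/∂n| = f ρ V_g
|∂P/∂n| = 8.36×10⁻⁵ × 1.19 × 35.0 = 3.48×10⁻³ Pa/m
Isobar spacing: Δn = ΔP/|∂P/∂n| = 800 Pa / 3.48×10⁻³ Pa/m = 229682 m ≈ 230 km

230 km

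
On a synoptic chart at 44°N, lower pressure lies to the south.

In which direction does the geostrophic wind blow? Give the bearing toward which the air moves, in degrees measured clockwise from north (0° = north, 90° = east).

The pressure-gradient force points toward the south (bearing 180°).
Geostrophic balance: in the Northern Hemisphere the Coriolis force deflects motion to the right, so the geostrophic wind blows 90° to the right of the pressure-gradient force (low pressure on the left).
Rotating 180° by 90° clockwise gives 270° — the wind blows toward the west.

270°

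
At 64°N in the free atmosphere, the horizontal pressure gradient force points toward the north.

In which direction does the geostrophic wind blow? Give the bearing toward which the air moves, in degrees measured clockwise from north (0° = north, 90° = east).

The pressure-gradient force points toward the north (bearing 000°).
Geostrophic balance: in the Northern Hemisphere the Coriolis force deflects motion to the right, so the geostrophic wind blows 90° to the right of the pressure-gradient force (low pressure on the left).
Rotating 000° by 90° clockwise gives 090° — the wind blows toward the east.

090°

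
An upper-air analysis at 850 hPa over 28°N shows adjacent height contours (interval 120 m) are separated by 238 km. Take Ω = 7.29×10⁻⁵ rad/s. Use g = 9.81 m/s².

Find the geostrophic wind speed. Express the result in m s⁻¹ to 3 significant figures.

Coriolis parameter at 28°N:
f = 2Ω sin φ = 2 × 7.29×10⁻⁵ × sin 28° = 6.84×10⁻⁵ s⁻¹
Height gradient: |∂Z/∂n| = 120 m / 238000 m = 5.04×10⁻⁴
On a pressure surface, geostrophic balance gives V_g = (g/f)|∂Z/∂n|:
V_g = 9.81 × 5.04×10⁻⁴ / 6.84×10⁻⁵ = 72.3 m/s

72.3 m s⁻¹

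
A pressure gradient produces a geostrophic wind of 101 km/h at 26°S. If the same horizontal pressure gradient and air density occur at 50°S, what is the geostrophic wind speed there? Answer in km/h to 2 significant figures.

58 km/h

With the same pressure gradient and density, V_g ∝ 1/f ∝ 1/sin φ.
V₂ = V₁ · sin φ₁ / sin φ₂ = 101 × sin 26° / sin 50°
V₂ = 101 × 0.4384/0.7660 = 58 km/h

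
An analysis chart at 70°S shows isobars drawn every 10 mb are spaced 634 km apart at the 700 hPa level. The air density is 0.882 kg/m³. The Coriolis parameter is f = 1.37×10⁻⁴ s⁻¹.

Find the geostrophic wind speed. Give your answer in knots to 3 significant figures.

Pressure gradient: |∂P/∂n| = 1000 Pa / 634000 m = 1.58×10⁻³ Pa/m
Geostrophic balance (pressure-gradient force = Coriolis force):
V_g = (1/(fρ)) |∂P/∂n| = 1.58×10⁻³ / (1.37×10⁻⁴ × 0.882) = 13.1 m/s
Converting: 13.1 m/s × 1.944 = 25.4 knots

25.4 knots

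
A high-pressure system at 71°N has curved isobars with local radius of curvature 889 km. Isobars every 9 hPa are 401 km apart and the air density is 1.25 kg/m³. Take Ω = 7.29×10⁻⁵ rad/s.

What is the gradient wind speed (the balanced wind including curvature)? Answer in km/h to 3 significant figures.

Coriolis parameter at 71°N:
f = 2Ω sin φ = 2 × 7.29×10⁻⁵ × sin 71° = 1.38×10⁻⁴ s⁻¹
Pressure gradient: |∂P/∂n| = 900 Pa / 401000 m = 2.24×10⁻³ Pa/m
Geostrophic speed: V_g = |∂P/∂n|/(fρ) = 2.24×10⁻³/(1.38×10⁻⁴ × 1.25) = 13.0 m/s
Around a high, pressure-gradient force acts outward with centrifugal, so Coriolis balances both:
fV = (1/ρ)|∂P/∂n| + V²/R  →  V² − fR·V + fR·V_g = 0
With fR = 1.38×10⁻⁴ × 889×10³ m = 123 m/s:
V = [fR − √((fR)² − 4 fR V_g)]/2 = [123 − √(123² − 4×123×13)]/2 = 14.8 m/s
Supergeostrophic (V > V_g = 13 m/s), as expected around a high.
Converting: 14.8 m/s × 3.6 = 53.3 km/h

53.3 km/h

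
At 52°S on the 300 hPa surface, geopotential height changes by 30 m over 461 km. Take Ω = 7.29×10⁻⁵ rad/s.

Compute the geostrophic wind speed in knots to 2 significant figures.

11 knots

Coriolis parameter at 52°S:
f = 2Ω sin φ = 2 × 7.29×10⁻⁵ × sin 52° = 1.15×10⁻⁴ s⁻¹
Height gradient: |∂Z/∂n| = 30 m / 461000 m = 6.51×10⁻⁵
On a pressure surface, geostrophic balance gives V_g = (g/f)|∂Z/∂n|:
V_g = 9.81 × 6.51×10⁻⁵ / 1.15×10⁻⁴ = 5.56 m/s
Converting: 5.56 m/s × 1.944 = 11 knots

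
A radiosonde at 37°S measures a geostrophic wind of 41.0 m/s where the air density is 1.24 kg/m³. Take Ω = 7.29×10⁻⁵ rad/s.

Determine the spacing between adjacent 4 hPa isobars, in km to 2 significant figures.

Coriolis parameter at 37°S:
f = 2Ω sin φ = 2 × 7.29×10⁻⁵ × sin 37° = 8.77×10⁻⁵ s⁻¹
Geostrophic balance rearranged: |∂P/∂n| = f ρ V_g
|∂P/∂n| = 8.77×10⁻⁵ × 1.24 × 41.0 = 4.46×10⁻³ Pa/m
Isobar spacing: Δn = ΔP/|∂P/∂n| = 400 Pa / 4.46×10⁻³ Pa/m = 89667 m ≈ 90 km

90 km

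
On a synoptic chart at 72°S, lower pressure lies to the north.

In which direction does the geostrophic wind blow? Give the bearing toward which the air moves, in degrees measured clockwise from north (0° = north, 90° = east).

270°

The pressure-gradient force points toward the north (bearing 000°).
Geostrophic balance: in the Southern Hemisphere the Coriolis force deflects motion to the left, so the geostrophic wind blows 90° to the left of the pressure-gradient force (low pressure on the right).
Rotating 000° by 90° counterclockwise gives 270° — the wind blows toward the west.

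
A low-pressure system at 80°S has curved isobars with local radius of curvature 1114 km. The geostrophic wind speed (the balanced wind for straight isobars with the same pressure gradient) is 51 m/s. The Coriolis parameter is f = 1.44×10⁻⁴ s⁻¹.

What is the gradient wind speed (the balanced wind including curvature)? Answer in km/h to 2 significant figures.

Around a low, centrifugal force acts outward with Coriolis, so pressure-gradient force balances both:
(1/ρ)|∂P/∂n| = fV + V²/R  →  V² + fR·V − fR·V_g = 0
With fR = 1.44×10⁻⁴ × 1114×10³ m = 160 m/s:
V = [−fR + √((fR)² + 4 fR V_g)]/2 = [−160 + √(160² + 4×160×51)]/2 = 40.7 m/s
Subgeostrophic (V < V_g = 51 m/s), as expected around a low.
Converting: 40.7 m/s × 3.6 = 150 km/h

150 km/h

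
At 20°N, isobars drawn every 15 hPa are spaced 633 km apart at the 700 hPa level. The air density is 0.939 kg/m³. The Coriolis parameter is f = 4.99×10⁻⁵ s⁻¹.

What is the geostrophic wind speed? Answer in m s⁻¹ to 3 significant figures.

Pressure gradient: |∂P/∂n| = 1500 Pa / 633000 m = 2.37×10⁻³ Pa/m
Geostrophic balance (pressure-gradient force = Coriolis force):
V_g = (1/(fρ)) |∂P/∂n| = 2.37×10⁻³ / (4.99×10⁻⁵ × 0.939) = 50.6 m/s

50.6 m s⁻¹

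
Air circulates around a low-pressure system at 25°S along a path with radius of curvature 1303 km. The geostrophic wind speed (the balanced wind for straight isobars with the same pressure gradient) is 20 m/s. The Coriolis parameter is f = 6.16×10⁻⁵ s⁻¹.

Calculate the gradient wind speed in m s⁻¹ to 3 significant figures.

16.6 m s⁻¹

Around a low, centrifugal force acts outward with Coriolis, so pressure-gradient force balances both:
(1/ρ)|∂P/∂n| = fV + V²/R  →  V² + fR·V − fR·V_g = 0
With fR = 6.16×10⁻⁵ × 1303×10³ m = 80.3 m/s:
V = [−fR + √((fR)² + 4 fR V_g)]/2 = [−80.3 + √(80.3² + 4×80.3×20)]/2 = 16.6 m/s
Subgeostrophic (V < V_g = 20 m/s), as expected around a low.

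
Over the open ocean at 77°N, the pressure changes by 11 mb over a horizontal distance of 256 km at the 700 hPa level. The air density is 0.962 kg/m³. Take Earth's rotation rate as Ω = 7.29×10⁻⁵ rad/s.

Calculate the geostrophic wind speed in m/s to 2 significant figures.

31 m/s

Coriolis parameter at 77°N:
f = 2Ω sin φ = 2 × 7.29×10⁻⁵ × sin 77° = 1.42×10⁻⁴ s⁻¹
Pressure gradient: |∂P/∂n| = 1100 Pa / 256000 m = 4.30×10⁻³ Pa/m
Geostrophic balance (pressure-gradient force = Coriolis force):
V_g = (1/(fρ)) |∂P/∂n| = 4.30×10⁻³ / (1.42×10⁻⁴ × 0.962) = 31.4 m/s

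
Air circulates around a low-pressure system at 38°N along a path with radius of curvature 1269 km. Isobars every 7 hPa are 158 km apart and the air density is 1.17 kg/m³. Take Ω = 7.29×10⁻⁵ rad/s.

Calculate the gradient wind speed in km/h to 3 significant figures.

118 km/h

Coriolis parameter at 38°N:
f = 2Ω sin φ = 2 × 7.29×10⁻⁵ × sin 38° = 8.98×10⁻⁵ s⁻¹
Pressure gradient: |∂P/∂n| = 700 Pa / 158000 m = 4.43×10⁻³ Pa/m
Geostrophic speed: V_g = |∂P/∂n|/(fρ) = 4.43×10⁻³/(8.98×10⁻⁵ × 1.17) = 42.2 m/s
Around a low, centrifugal force acts outward with Coriolis, so pressure-gradient force balances both:
(1/ρ)|∂P/∂n| = fV + V²/R  →  V² + fR·V − fR·V_g = 0
With fR = 8.98×10⁻⁵ × 1269×10³ m = 114 m/s:
V = [−fR + √((fR)² + 4 fR V_g)]/2 = [−114 + √(114² + 4×114×42.2)]/2 = 32.8 m/s
Subgeostrophic (V < V_g = 42.2 m/s), as expected around a low.
Converting: 32.8 m/s × 3.6 = 118 km/h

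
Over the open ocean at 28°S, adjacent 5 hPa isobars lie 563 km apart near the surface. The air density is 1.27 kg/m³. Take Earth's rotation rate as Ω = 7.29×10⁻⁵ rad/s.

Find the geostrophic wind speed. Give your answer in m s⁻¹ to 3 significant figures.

Coriolis parameter at 28°S:
f = 2Ω sin φ = 2 × 7.29×10⁻⁵ × sin 28° = 6.84×10⁻⁵ s⁻¹
Pressure gradient: |∂P/∂n| = 500 Pa / 563000 m = 8.88×10⁻⁴ Pa/m
Geostrophic balance (pressure-gradient force = Coriolis force):
V_g = (1/(fρ)) |∂P/∂n| = 8.88×10⁻⁴ / (6.84×10⁻⁵ × 1.27) = 10.2 m/s

10.2 m s⁻¹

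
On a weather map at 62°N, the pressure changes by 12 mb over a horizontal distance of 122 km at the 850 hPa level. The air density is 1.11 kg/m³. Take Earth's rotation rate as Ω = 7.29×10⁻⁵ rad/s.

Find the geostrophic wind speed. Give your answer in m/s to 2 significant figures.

Coriolis parameter at 62°N:
f = 2Ω sin φ = 2 × 7.29×10⁻⁵ × sin 62° = 1.29×10⁻⁴ s⁻¹
Pressure gradient: |∂P/∂n| = 1200 Pa / 122000 m = 9.84×10⁻³ Pa/m
Geostrophic balance (pressure-gradient force = Coriolis force):
V_g = (1/(fρ)) |∂P/∂n| = 9.84×10⁻³ / (1.29×10⁻⁴ × 1.11) = 68.8 m/s

69 m/s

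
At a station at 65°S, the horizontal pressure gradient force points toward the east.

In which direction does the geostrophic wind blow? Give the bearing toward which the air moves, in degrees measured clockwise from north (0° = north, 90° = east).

000°

The pressure-gradient force points toward the east (bearing 090°).
Geostrophic balance: in the Southern Hemisphere the Coriolis force deflects motion to the left, so the geostrophic wind blows 90° to the left of the pressure-gradient force (low pressure on the right).
Rotating 090° by 90° counterclockwise gives 000° — the wind blows toward the north.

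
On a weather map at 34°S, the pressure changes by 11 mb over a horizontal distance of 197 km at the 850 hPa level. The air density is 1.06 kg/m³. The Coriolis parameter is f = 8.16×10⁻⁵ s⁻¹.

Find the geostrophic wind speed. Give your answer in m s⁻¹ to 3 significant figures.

Pressure gradient: |∂P/∂n| = 1100 Pa / 197000 m = 5.58×10⁻³ Pa/m
Geostrophic balance (pressure-gradient force = Coriolis force):
V_g = (1/(fρ)) |∂P/∂n| = 5.58×10⁻³ / (8.16×10⁻⁵ × 1.06) = 64.6 m/s

64.6 m s⁻¹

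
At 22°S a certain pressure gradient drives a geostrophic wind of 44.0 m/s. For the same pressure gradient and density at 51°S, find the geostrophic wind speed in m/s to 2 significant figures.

With the same pressure gradient and density, V_g ∝ 1/f ∝ 1/sin φ.
V₂ = V₁ · sin φ₁ / sin φ₂ = 44.0 × sin 22° / sin 51°
V₂ = 44.0 × 0.3746/0.7771 = 21 m/s

21 m/s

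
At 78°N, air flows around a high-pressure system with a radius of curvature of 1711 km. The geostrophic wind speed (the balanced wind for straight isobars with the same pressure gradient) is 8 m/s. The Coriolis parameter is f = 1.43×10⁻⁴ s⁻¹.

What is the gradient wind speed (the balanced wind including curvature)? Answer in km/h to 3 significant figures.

Around a high, pressure-gradient force acts outward with centrifugal, so Coriolis balances both:
fV = (1/ρ)|∂P/∂n| + V²/R  →  V² − fR·V + fR·V_g = 0
With fR = 1.43×10⁻⁴ × 1711×10³ m = 245 m/s:
V = [fR − √((fR)² − 4 fR V_g)]/2 = [245 − √(245² − 4×245×8)]/2 = 8.28 m/s
Supergeostrophic (V > V_g = 8 m/s), as expected around a high.
Converting: 8.28 m/s × 3.6 = 29.8 km/h

29.8 km/h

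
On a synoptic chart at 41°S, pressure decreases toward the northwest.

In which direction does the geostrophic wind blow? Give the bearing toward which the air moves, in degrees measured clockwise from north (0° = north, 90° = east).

225°

The pressure-gradient force points toward the northwest (bearing 315°).
Geostrophic balance: in the Southern Hemisphere the Coriolis force deflects motion to the left, so the geostrophic wind blows 90° to the left of the pressure-gradient force (low pressure on the right).
Rotating 315° by 90° counterclockwise gives 225° — the wind blows toward the southwest.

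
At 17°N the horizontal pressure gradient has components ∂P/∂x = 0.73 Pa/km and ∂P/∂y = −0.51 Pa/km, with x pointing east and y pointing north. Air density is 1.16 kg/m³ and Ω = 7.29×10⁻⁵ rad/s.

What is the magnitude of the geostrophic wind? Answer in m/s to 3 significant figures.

Coriolis parameter at 17°N:
f = 2Ω sin φ = 2 × 7.29×10⁻⁵ × sin 17° = 4.26×10⁻⁵ s⁻¹
Component geostrophic relations (x east, y north):
u_g = −(1/(fρ)) ∂P/∂y,  v_g = (1/(fρ)) ∂P/∂x
u_g = −(−0.51×10⁻³)/(4.26×10⁻⁵ × 1.16) = 10.3 m/s;  v_g = (0.73×10⁻³)/(4.26×10⁻⁵ × 1.16) = 14.8 m/s
|V_g| = √(u_g² + v_g²) = 18.0 m/s

18.0 m/s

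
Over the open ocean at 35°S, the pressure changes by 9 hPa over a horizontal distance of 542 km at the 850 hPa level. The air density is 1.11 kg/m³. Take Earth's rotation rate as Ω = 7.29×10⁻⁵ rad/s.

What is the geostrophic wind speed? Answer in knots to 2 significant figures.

Coriolis parameter at 35°S:
f = 2Ω sin φ = 2 × 7.29×10⁻⁵ × sin 35° = 8.36×10⁻⁵ s⁻¹
Pressure gradient: |∂P/∂n| = 900 Pa / 542000 m = 1.66×10⁻³ Pa/m
Geostrophic balance (pressure-gradient force = Coriolis force):
V_g = (1/(fρ)) |∂P/∂n| = 1.66×10⁻³ / (8.36×10⁻⁵ × 1.11) = 17.9 m/s
Converting: 17.9 m/s × 1.944 = 35 knots

35 knots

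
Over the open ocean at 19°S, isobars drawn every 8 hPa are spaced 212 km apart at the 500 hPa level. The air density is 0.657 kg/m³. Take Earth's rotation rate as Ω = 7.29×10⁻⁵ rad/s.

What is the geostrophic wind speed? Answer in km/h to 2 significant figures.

440 km/h

Coriolis parameter at 19°S:
f = 2Ω sin φ = 2 × 7.29×10⁻⁵ × sin 19° = 4.75×10⁻⁵ s⁻¹
Pressure gradient: |∂P/∂n| = 800 Pa / 212000 m = 3.77×10⁻³ Pa/m
Geostrophic balance (pressure-gradient force = Coriolis force):
V_g = (1/(fρ)) |∂P/∂n| = 3.77×10⁻³ / (4.75×10⁻⁵ × 0.657) = 121 m/s
Converting: 121 m/s × 3.6 = 440 km/h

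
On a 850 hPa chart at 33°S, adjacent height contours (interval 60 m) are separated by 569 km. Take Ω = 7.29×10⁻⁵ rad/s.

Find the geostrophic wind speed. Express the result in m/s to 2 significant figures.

Coriolis parameter at 33°S:
f = 2Ω sin φ = 2 × 7.29×10⁻⁵ × sin 33° = 7.94×10⁻⁵ s⁻¹
Height gradient: |∂Z/∂n| = 60 m / 569000 m = 1.05×10⁻⁴
On a pressure surface, geostrophic balance gives V_g = (g/f)|∂Z/∂n|:
V_g = 9.81 × 1.05×10⁻⁴ / 7.94×10⁻⁵ = 13.0 m/s

13 m/s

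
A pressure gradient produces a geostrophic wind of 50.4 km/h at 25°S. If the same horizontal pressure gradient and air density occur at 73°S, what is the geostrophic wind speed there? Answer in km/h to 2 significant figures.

With the same pressure gradient and density, V_g ∝ 1/f ∝ 1/sin φ.
V₂ = V₁ · sin φ₁ / sin φ₂ = 50.4 × sin 25° / sin 73°
V₂ = 50.4 × 0.4226/0.9563 = 22 km/h

22 km/h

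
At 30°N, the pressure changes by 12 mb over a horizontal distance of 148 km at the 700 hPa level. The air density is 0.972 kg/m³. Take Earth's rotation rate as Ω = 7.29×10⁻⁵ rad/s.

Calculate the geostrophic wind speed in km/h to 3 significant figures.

Coriolis parameter at 30°N:
f = 2Ω sin φ = 2 × 7.29×10⁻⁵ × sin 30° = 7.29×10⁻⁵ s⁻¹
Pressure gradient: |∂P/∂n| = 1200 Pa / 148000 m = 8.11×10⁻³ Pa/m
Geostrophic balance (pressure-gradient force = Coriolis force):
V_g = (1/(fρ)) |∂P/∂n| = 8.11×10⁻³ / (7.29×10⁻⁵ × 0.972) = 114 m/s
Converting: 114 m/s × 3.6 = 412 km/h

412 km/h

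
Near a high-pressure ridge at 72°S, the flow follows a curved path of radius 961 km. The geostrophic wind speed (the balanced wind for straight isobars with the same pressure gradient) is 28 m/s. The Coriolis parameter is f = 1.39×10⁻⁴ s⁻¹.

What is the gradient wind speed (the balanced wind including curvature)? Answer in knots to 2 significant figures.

78 knots

Around a high, pressure-gradient force acts outward with centrifugal, so Coriolis balances both:
fV = (1/ρ)|∂P/∂n| + V²/R  →  V² − fR·V + fR·V_g = 0
With fR = 1.39×10⁻⁴ × 961×10³ m = 134 m/s:
V = [fR − √((fR)² − 4 fR V_g)]/2 = [134 − √(134² − 4×134×28)]/2 = 39.9 m/s
Supergeostrophic (V > V_g = 28 m/s), as expected around a high.
Converting: 39.9 m/s × 1.944 = 78 knots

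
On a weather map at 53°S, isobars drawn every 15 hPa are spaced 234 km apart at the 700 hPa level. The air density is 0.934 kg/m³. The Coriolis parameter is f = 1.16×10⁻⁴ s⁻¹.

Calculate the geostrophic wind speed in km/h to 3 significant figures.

213 km/h

Pressure gradient: |∂P/∂n| = 1500 Pa / 234000 m = 6.41×10⁻³ Pa/m
Geostrophic balance (pressure-gradient force = Coriolis force):
V_g = (1/(fρ)) |∂P/∂n| = 6.41×10⁻³ / (1.16×10⁻⁴ × 0.934) = 59.2 m/s
Converting: 59.2 m/s × 3.6 = 213 km/h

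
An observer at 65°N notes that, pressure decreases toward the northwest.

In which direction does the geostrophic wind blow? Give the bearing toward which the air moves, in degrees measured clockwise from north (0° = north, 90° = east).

The pressure-gradient force points toward the northwest (bearing 315°).
Geostrophic balance: in the Northern Hemisphere the Coriolis force deflects motion to the right, so the geostrophic wind blows 90° to the right of the pressure-gradient force (low pressure on the left).
Rotating 315° by 90° clockwise gives 045° — the wind blows toward the northeast.

045°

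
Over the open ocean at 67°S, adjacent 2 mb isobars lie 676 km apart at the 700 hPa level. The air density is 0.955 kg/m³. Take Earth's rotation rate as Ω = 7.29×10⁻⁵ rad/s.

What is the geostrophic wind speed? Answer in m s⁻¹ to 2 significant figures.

2.3 m s⁻¹

Coriolis parameter at 67°S:
f = 2Ω sin φ = 2 × 7.29×10⁻⁵ × sin 67° = 1.34×10⁻⁴ s⁻¹
Pressure gradient: |∂P/∂n| = 200 Pa / 676000 m = 2.96×10⁻⁴ Pa/m
Geostrophic balance (pressure-gradient force = Coriolis force):
V_g = (1/(fρ)) |∂P/∂n| = 2.96×10⁻⁴ / (1.34×10⁻⁴ × 0.955) = 2.31 m/s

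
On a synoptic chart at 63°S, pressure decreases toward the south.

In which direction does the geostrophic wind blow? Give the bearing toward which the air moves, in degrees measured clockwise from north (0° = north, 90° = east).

The pressure-gradient force points toward the south (bearing 180°).
Geostrophic balance: in the Southern Hemisphere the Coriolis force deflects motion to the left, so the geostrophic wind blows 90° to the left of the pressure-gradient force (low pressure on the right).
Rotating 180° by 90° counterclockwise gives 090° — the wind blows toward the east.

090°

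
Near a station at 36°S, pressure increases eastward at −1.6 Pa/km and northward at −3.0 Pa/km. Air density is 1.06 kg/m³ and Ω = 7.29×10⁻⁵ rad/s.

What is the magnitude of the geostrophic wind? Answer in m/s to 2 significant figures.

37 m/s

Coriolis parameter at 36°S:
f = 2Ω sin φ = 2 × 7.29×10⁻⁵ × sin 36° = 8.57×10⁻⁵ s⁻¹
In the Southern Hemisphere f is negative: f = −8.57×10⁻⁵ s⁻¹.
Component geostrophic relations (x east, y north):
u_g = −(1/(fρ)) ∂P/∂y,  v_g = (1/(fρ)) ∂P/∂x
u_g = −(−3.0×10⁻³)/(−8.57×10⁻⁵ × 1.06) = −33.0 m/s;  v_g = (−1.6×10⁻³)/(−8.57×10⁻⁵ × 1.06) = 17.6 m/s
|V_g| = √(u_g² + v_g²) = 37.4 m/s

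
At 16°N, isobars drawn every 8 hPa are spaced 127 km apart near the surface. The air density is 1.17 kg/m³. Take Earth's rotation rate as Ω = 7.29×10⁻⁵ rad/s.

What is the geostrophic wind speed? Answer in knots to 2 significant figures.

260 knots

Coriolis parameter at 16°N:
f = 2Ω sin φ = 2 × 7.29×10⁻⁵ × sin 16° = 4.02×10⁻⁵ s⁻¹
Pressure gradient: |∂P/∂n| = 800 Pa / 127000 m = 6.30×10⁻³ Pa/m
Geostrophic balance (pressure-gradient force = Coriolis force):
V_g = (1/(fρ)) |∂P/∂n| = 6.30×10⁻³ / (4.02×10⁻⁵ × 1.17) = 134 m/s
Converting: 134 m/s × 1.944 = 260 knots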